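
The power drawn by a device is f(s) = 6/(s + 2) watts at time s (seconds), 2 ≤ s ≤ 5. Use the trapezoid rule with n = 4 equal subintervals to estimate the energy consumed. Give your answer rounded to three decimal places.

Δs = (5 − 2)/4 = 0.75.
f(2) = 1.5, f(2.75) = 24/19, f(3.5) = 12/11, f(4.25) = 0.96, f(5) = 6/7.
T_4 = (Δs/2)·[f(s_0) + 2f(s_1) + 2f(s_2) + 2f(s_3) + f(s_4)].
Sum ≈ 3.369.

3.369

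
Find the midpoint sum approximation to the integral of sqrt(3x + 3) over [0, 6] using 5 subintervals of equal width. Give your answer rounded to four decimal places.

Δx = (6 − 0)/5 = 1.2.
Midpoints: 0.6, 1.8, 3, 4.2, 5.4.
f(0.6) ≈ 2.1909, f(1.8) ≈ 2.8983, f(3) ≈ 3.4641, f(4.2) ≈ 3.9497, f(5.4) ≈ 4.3818.
Sum = Δx · [f(0.6) + f(1.8) + f(3) + f(4.2) + f(5.4)].
Sum ≈ 20.2617.

20.2617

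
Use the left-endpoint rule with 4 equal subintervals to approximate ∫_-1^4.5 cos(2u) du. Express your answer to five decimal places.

0.52049

Δu = (4.5 − (-1))/4 = 1.375.
Left endpoints: -1, 0.375, 1.75, 3.125.
f(-1) ≈ -0.41615, f(0.375) ≈ 0.73169, f(1.75) ≈ -0.93646, f(3.125) ≈ 0.99945.
Sum = Δu · [f(-1) + f(0.375) + f(1.75) + f(3.125)].
Sum ≈ 0.52049.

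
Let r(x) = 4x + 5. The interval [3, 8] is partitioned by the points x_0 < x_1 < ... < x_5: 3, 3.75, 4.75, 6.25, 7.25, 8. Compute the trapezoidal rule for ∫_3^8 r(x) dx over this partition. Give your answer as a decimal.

135

Subinterval widths: 0.75, 1, 1.5, 1, 0.75.
r(3) = 17, r(3.75) = 20, r(4.75) = 24, r(6.25) = 30, r(7.25) = 34, r(8) = 37.
On each subinterval the trapezoid contributes (Δx_i/2)·[r(x_{i-1}) + r(x_i)].
Sum = 135.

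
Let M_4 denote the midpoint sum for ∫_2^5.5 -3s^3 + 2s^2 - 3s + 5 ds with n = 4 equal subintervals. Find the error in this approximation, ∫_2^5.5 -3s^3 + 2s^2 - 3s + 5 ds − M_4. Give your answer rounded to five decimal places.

Exact integral: ∫_2^5.5 f(s) ds ≈ -590.5885417.
M_4 ≈ -583.4985352.
Error ≈ -590.5885417 − (-583.4985352) ≈ -7.09001.

-7.09001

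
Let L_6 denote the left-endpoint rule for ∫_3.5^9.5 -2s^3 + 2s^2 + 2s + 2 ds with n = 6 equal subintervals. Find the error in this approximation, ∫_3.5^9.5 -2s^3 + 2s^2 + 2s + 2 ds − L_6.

-693.5

Exact integral: ∫_3.5^9.5 f(s) ds = -3364.5.
L_6 = -2671.
Error = -3364.5 − (-2671) = -693.5.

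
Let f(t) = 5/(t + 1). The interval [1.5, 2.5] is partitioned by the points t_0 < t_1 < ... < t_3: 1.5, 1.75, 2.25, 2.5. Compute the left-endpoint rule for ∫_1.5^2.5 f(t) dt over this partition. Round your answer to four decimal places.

Subinterval widths: 0.25, 0.5, 0.25.
Left endpoints: 1.5, 1.75, 2.25.
f(1.5) = 2, f(1.75) = 20/11, f(2.25) = 20/13.
Sum = Σ Δt_i · f(t_i).
Sum ≈ 1.7937.

1.7937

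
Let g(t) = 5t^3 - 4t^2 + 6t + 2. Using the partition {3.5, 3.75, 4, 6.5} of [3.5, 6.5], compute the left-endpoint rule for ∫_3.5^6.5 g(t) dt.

810.07421875

Subinterval widths: 0.25, 0.25, 2.5.
Left endpoints: 3.5, 3.75, 4.
g(3.5) = 188.375, g(3.75) = 231.921875, g(4) = 282.
Sum = Σ Δt_i · g(t_i).
Sum = 810.07421875.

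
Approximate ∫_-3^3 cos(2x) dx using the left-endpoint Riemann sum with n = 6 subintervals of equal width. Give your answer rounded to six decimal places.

-0.179411

Δx = (3 − (-3))/6 = 1.
Left endpoints: -3, -2, -1, 0, 1, 2.
f(-3) ≈ 0.960170, f(-2) ≈ -0.653644, f(-1) ≈ -0.416147, f(0) ≈ 1.000000, f(1) ≈ -0.416147, f(2) ≈ -0.653644.
Sum = Δx · [f(-3) + f(-2) + f(-1) + ...].
Sum ≈ -0.179411.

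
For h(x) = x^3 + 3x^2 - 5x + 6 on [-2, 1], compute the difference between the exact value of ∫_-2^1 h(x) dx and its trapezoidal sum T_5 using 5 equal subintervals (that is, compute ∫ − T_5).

-0.27

Exact integral: ∫_-2^1 h(x) dx = 30.75.
T_5 = 31.02.
Error = 30.75 − 31.02 = -0.27.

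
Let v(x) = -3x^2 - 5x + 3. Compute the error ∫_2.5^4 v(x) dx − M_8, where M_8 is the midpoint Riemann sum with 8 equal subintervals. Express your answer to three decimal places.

Exact integral: ∫_2.5^4 v(x) dx = -68.25.
M_8 ≈ -68.23682.
Error ≈ -68.25 − (-68.23682) ≈ -0.013.

-0.013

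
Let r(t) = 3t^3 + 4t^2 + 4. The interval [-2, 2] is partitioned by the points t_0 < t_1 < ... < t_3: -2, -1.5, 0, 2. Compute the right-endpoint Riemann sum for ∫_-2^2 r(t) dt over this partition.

Subinterval widths: 0.5, 1.5, 2.
Right endpoints: -1.5, 0, 2.
r(-1.5) = 2.875, r(0) = 4, r(2) = 44.
Sum = Σ Δt_i · r(t_i).
Sum = 95.4375.

95.4375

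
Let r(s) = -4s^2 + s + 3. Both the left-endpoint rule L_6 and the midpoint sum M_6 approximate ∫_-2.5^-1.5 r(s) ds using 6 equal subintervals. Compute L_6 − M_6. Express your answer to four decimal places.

-1.4444

L_6 ≈ -16.768519.
M_6 ≈ -15.324074.
L_6 − M_6 ≈ -1.4444.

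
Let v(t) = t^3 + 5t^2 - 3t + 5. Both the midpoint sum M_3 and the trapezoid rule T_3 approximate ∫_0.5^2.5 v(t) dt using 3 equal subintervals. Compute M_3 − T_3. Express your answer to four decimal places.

M_3 ≈ 35.879630.
T_3 ≈ 37.990741.
M_3 − T_3 ≈ -2.1111.

-2.1111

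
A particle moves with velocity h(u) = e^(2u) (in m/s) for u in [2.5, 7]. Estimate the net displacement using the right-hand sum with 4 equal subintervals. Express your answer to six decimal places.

Δu = (7 − 2.5)/4 = 1.125.
Right endpoints: 3.625, 4.75, 5.875, 7.
h(3.625) ≈ 1408.104848, h(4.75) ≈ 13359.726830, h(5.875) ≈ 126753.559006, h(7) ≈ 1202604.284165.
Sum = Δu · [h(3.625) + h(4.75) + h(5.875) + h(7)].
Sum ≈ 1512141.384204.

1512141.384204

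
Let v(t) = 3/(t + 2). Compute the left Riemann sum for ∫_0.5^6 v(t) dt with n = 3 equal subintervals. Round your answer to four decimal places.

Δt = (6 − 0.5)/3 = 11/6.
Left endpoints: 0.5, 7/3, 25/6.
v(0.5) = 1.2, v(7/3) = 9/13, v(25/6) = 18/37.
Sum = Δt · [v(0.5) + v(7/3) + v(25/6)].
Sum ≈ 4.3611.

4.3611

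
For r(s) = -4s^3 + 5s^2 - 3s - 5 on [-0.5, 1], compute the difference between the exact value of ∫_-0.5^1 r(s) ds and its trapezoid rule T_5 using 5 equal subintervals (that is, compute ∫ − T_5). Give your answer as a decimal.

Exact integral: ∫_-0.5^1 r(s) ds = -7.6875.
T_5 = -7.6425.
Error = -7.6875 − (-7.6425) = -0.045.

-0.045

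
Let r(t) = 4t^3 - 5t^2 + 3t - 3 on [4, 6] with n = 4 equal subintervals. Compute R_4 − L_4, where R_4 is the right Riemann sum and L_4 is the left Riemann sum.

R_4 = 943.75.
L_4 = 686.75.
R_4 − L_4 = 257.

257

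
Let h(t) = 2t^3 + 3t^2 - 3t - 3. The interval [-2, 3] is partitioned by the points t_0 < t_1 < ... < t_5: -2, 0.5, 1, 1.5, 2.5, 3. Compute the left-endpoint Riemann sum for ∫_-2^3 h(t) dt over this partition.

21

Subinterval widths: 2.5, 0.5, 0.5, 1, 0.5.
Left endpoints: -2, 0.5, 1, 1.5, 2.5.
h(-2) = -1, h(0.5) = -3.5, h(1) = -1, h(1.5) = 6, h(2.5) = 39.5.
Sum = Σ Δt_i · h(t_i).
Sum = 21.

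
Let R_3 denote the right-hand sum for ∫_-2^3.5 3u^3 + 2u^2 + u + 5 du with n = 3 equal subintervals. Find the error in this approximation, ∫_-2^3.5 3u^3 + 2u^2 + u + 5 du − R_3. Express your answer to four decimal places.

Exact integral: ∫_-2^3.5 f(u) du ≈ 166.088542.
R_3 ≈ 353.120370.
Error ≈ 166.088542 − 353.120370 ≈ -187.0318.

-187.0318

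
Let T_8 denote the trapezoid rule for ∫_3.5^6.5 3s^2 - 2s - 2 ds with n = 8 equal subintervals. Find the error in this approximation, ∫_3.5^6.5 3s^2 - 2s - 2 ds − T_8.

-0.2109375

Exact integral: ∫_3.5^6.5 f(s) ds = 195.75.
T_8 = 195.9609375.
Error = 195.75 − 195.9609375 = -0.2109375.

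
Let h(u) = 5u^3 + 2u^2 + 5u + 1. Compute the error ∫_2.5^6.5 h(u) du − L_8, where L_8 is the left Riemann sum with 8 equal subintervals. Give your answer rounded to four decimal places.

335.1667

Exact integral: ∫_2.5^6.5 h(u) du ≈ 2449.166667.
L_8 = 2114.
Error ≈ 2449.166667 − 2114 ≈ 335.1667.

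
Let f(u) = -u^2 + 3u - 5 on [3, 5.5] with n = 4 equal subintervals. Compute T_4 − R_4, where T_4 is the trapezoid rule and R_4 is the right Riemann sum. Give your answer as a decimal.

4.296875

T_4 = -27.24609375.
R_4 = -31.54296875.
T_4 − R_4 = 4.296875.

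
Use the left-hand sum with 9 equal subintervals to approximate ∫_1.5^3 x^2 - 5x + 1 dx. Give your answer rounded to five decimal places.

-7.43056

Δx = (3 − 1.5)/9 = 1/6.
Left endpoints: 1.5, 5/3, 11/6, 2, 13/6, 7/3, 2.5, 8/3, 17/6.
f(1.5) = -4.25, f(5/3) = -41/9, f(11/6) = -173/36, f(2) = -5, f(13/6) = -185/36, f(7/3) = -47/9, f(2.5) = -5.25, f(8/3) = -47/9, f(17/6) = -185/36.
Sum = Δx · [f(1.5) + f(5/3) + f(11/6) + ...].
Sum ≈ -7.43056.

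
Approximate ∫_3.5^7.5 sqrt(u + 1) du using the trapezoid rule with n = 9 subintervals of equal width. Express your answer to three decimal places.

Δu = (7.5 − 3.5)/9 = 4/9.
f(3.5) ≈ 2.121, f(71/18) ≈ 2.224, f(79/18) ≈ 2.321, f(29/6) ≈ 2.415, f(95/18) ≈ 2.506, f(103/18) ≈ 2.593, f(37/6) ≈ 2.677, f(119/18) ≈ 2.759, f(127/18) ≈ 2.838, f(7.5) ≈ 2.915.
T_9 = (Δu/2)·[f(u_0) + 2f(u_1) + ... + 2f(u_{8}) + f(u_9)].
Sum ≈ 10.156.

10.156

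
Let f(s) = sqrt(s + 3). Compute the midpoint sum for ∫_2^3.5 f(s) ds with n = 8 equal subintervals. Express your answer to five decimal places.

3.59436

Δs = (3.5 − 2)/8 = 0.1875.
Midpoints: 2.09375, 2.28125, 2.46875, 2.65625, 2.84375, 3.03125, 3.21875, 3.40625.
f(2.09375) ≈ 2.25693, f(2.28125) ≈ 2.29810, f(2.46875) ≈ 2.33854, f(2.65625) ≈ 2.37829, f(2.84375) ≈ 2.41738, f(3.03125) ≈ 2.45586, f(3.21875) ≈ 2.49374, f(3.40625) ≈ 2.53106.
Sum = Δs · [f(2.09375) + f(2.28125) + f(2.46875) + ...].
Sum ≈ 3.59436.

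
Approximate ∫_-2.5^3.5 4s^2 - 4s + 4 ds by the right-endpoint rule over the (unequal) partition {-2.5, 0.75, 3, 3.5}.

Subinterval widths: 3.25, 2.25, 0.5.
Right endpoints: 0.75, 3, 3.5.
f(0.75) = 3.25, f(3) = 28, f(3.5) = 39.
Sum = Σ Δs_i · f(s_i).
Sum = 93.0625.

93.0625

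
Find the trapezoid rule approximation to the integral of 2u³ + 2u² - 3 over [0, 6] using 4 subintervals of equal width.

Δu = (6 − 0)/4 = 1.5.
f(0) = -3, f(1.5) = 8.25, f(3) = 69, f(4.5) = 219.75, f(6) = 501.
T_4 = (Δu/2)·[f(u_0) + 2f(u_1) + 2f(u_2) + 2f(u_3) + f(u_4)].
Sum = 819.

819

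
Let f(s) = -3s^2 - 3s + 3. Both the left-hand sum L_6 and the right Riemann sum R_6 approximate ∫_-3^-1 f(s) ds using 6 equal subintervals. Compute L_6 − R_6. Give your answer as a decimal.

L_6 ≈ -11.111111.
R_6 ≈ -5.111111.
L_6 − R_6 = -6.

-6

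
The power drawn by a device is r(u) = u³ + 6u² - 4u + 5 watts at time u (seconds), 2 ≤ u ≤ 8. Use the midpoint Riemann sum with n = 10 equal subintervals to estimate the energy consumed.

1934.22

Δu = (8 − 2)/10 = 0.6.
Midpoints: 2.3, 2.9, 3.5, 4.1, 4.7, 5.3, 5.9, 6.5, 7.1, 7.7.
r(2.3) = 39.707, r(2.9) = 68.249, r(3.5) = 107.375, r(4.1) = 158.381, r(4.7) = 222.563, r(5.3) = 301.217, r(5.9) = 395.639, r(6.5) = 507.125, r(7.1) = 636.971, r(7.7) = 786.473.
Sum = Δu · [r(2.3) + r(2.9) + r(3.5) + ...].
Sum = 1934.22.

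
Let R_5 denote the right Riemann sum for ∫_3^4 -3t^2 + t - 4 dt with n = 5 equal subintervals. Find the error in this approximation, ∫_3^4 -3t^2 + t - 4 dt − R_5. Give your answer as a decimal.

2.02

Exact integral: ∫_3^4 f(t) dt = -37.5.
R_5 = -39.52.
Error = -37.5 − (-39.52) = 2.02.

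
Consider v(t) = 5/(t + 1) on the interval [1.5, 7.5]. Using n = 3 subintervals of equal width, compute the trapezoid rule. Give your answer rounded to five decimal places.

Δt = (7.5 − 1.5)/3 = 2.
v(1.5) = 2, v(3.5) = 10/9, v(5.5) = 10/13, v(7.5) = 10/17.
T_3 = (Δt/2)·[v(t_0) + 2v(t_1) + 2v(t_2) + v(t_3)].
Sum ≈ 6.34892.

6.34892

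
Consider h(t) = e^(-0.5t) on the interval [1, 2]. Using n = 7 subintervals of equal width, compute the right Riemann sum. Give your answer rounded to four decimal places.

Δt = (2 − 1)/7 = 1/7.
Right endpoints: 8/7, 9/7, 10/7, 11/7, 12/7, 13/7, 2.
h(8/7) ≈ 0.5647, h(9/7) ≈ 0.5258, h(10/7) ≈ 0.4895, h(11/7) ≈ 0.4558, h(12/7) ≈ 0.4244, h(13/7) ≈ 0.3951, h(2) ≈ 0.3679.
Sum = Δt · [h(8/7) + h(9/7) + h(10/7) + ...].
Sum ≈ 0.4605.

0.4605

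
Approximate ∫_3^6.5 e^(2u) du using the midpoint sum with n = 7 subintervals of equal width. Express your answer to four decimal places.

Δu = (6.5 − 3)/7 = 0.5.
Midpoints: 3.25, 3.75, 4.25, 4.75, 5.25, 5.75, 6.25.
f(3.25) ≈ 665.1416, f(3.75) ≈ 1808.0424, f(4.25) ≈ 4914.7688, f(4.75) ≈ 13359.7268, f(5.25) ≈ 36315.5027, f(5.75) ≈ 98715.7710, f(6.25) ≈ 268337.2865.
Sum = Δu · [f(3.25) + f(3.75) + f(4.25) + ...].
Sum ≈ 212058.1200.

212058.1200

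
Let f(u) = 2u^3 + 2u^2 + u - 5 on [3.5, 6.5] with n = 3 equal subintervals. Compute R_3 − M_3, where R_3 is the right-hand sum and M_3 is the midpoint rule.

R_3 = 1251.25.
M_3 = 964.
R_3 − M_3 = 287.25.

287.25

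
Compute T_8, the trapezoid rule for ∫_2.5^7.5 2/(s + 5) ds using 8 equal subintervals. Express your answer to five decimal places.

Δs = (7.5 − 2.5)/8 = 0.625.
f(2.5) = 4/15, f(3.125) = 16/65, f(3.75) = 8/35, f(4.375) = 16/75, f(5) = 0.2, f(5.625) = 16/85, f(6.25) = 8/45, f(6.875) = 16/95, f(7.5) = 0.16.
T_8 = (Δs/2)·[f(s_0) + 2f(s_1) + ... + 2f(s_{7}) + f(s_8)].
Sum ≈ 1.02239.

1.02239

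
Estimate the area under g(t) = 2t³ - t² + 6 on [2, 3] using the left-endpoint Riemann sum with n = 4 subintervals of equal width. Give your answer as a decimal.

28.1875

Δt = (3 − 2)/4 = 0.25.
Left endpoints: 2, 2.25, 2.5, 2.75.
g(2) = 18, g(2.25) = 23.71875, g(2.5) = 31, g(2.75) = 40.03125.
Sum = Δt · [g(2) + g(2.25) + g(2.5) + g(2.75)].
Sum = 28.1875.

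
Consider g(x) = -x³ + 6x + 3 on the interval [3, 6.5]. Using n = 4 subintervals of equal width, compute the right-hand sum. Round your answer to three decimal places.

-421.278

Δx = (6.5 − 3)/4 = 0.875.
Right endpoints: 3.875, 4.75, 5.625, 6.5.
g(3.875) = -16351/512, g(4.75) = -75.671875, g(5.625) = -72309/512, g(6.5) = -232.625.
Sum = Δx · [g(3.875) + g(4.75) + g(5.625) + g(6.5)].
Sum ≈ -421.278.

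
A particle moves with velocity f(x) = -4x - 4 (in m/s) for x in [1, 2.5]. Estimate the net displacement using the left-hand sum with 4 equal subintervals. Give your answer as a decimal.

Δx = (2.5 − 1)/4 = 0.375.
Left endpoints: 1, 1.375, 1.75, 2.125.
f(1) = -8, f(1.375) = -9.5, f(1.75) = -11, f(2.125) = -12.5.
Sum = Δx · [f(1) + f(1.375) + f(1.75) + f(2.125)].
Sum = -15.375.

-15.375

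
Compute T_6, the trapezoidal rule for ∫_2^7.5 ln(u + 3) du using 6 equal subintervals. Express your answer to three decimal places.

Δu = (7.5 − 2)/6 = 11/12.
f(2) ≈ 1.609, f(35/12) ≈ 1.778, f(23/6) ≈ 1.922, f(4.75) ≈ 2.048, f(17/3) ≈ 2.159, f(79/12) ≈ 2.260, f(7.5) ≈ 2.351.
T_6 = (Δu/2)·[f(u_0) + 2f(u_1) + ... + 2f(u_{5}) + f(u_6)].
Sum ≈ 11.135.

11.135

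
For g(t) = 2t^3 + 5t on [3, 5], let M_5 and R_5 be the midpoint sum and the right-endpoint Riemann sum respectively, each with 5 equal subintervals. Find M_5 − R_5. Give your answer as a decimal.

M_5 = 311.36.
R_5 = 354.48.
M_5 − R_5 = -43.12.

-43.12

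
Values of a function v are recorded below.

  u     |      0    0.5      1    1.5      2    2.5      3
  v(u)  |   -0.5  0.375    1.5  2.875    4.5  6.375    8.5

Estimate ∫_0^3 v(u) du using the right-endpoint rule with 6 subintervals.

Δu = 0.5.
Sum = 0.5·[0.375 + 1.5 + 2.875 + 4.5 + 6.375 + 8.5] = 12.0625.

12.0625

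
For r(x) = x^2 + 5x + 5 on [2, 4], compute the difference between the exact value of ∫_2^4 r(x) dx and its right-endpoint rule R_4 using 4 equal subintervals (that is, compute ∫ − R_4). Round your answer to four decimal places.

Exact integral: ∫_2^4 r(x) dx ≈ 58.666667.
R_4 = 64.25.
Error ≈ 58.666667 − 64.25 ≈ -5.5833.

-5.5833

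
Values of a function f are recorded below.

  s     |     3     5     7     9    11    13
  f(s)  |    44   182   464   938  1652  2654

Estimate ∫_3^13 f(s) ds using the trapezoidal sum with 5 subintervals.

9170

Δs = 2.
T_5 = (2/2)·[44 + 2·182 + 2·464 + 2·938 + 2·1652 + 2654] = 9170.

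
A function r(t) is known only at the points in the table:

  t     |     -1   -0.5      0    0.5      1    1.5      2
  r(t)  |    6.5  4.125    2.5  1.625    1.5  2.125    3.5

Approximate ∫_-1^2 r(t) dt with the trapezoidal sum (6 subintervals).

8.4375

Δt = 0.5.
T_6 = (0.5/2)·[6.5 + 2·4.125 + 2·2.5 + 2·1.625 + 2·1.5 + 2·2.125 + 3.5] = 8.4375.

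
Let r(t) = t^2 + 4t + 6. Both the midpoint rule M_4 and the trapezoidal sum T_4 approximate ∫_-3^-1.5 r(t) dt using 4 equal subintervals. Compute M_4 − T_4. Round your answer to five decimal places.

M_4 ≈ 3.3574219.
T_4 = 3.41015625.
M_4 − T_4 ≈ -0.05273.

-0.05273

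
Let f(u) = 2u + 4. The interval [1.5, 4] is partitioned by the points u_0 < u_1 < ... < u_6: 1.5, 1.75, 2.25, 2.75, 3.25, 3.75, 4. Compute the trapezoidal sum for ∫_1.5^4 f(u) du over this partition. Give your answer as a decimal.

23.75

Subinterval widths: 0.25, 0.5, 0.5, 0.5, 0.5, 0.25.
f(1.5) = 7, f(1.75) = 7.5, f(2.25) = 8.5, f(2.75) = 9.5, f(3.25) = 10.5, f(3.75) = 11.5, f(4) = 12.
On each subinterval the trapezoid contributes (Δu_i/2)·[f(u_{i-1}) + f(u_i)].
Sum = 23.75.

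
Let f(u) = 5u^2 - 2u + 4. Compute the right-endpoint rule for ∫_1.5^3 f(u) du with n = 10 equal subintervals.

40.959375

Δu = (3 − 1.5)/10 = 0.15.
Right endpoints: 1.65, 1.8, 1.95, 2.1, 2.25, 2.4, 2.55, 2.7, 2.85, 3.
f(1.65) = 14.3125, f(1.8) = 16.6, f(1.95) = 19.1125, f(2.1) = 21.85, f(2.25) = 24.8125, f(2.4) = 28, f(2.55) = 31.4125, f(2.7) = 35.05, f(2.85) = 38.9125, f(3) = 43.
Sum = Δu · [f(1.65) + f(1.8) + f(1.95) + ...].
Sum = 40.959375.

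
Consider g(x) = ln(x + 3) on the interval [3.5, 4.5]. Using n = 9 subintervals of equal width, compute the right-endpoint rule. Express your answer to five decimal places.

Δx = (4.5 − 3.5)/9 = 1/9.
Right endpoints: 65/18, 67/18, 23/6, 71/18, 73/18, 25/6, 77/18, 79/18, 4.5.
g(65/18) ≈ 1.88875, g(67/18) ≈ 1.90542, g(23/6) ≈ 1.92181, g(71/18) ≈ 1.93794, g(73/18) ≈ 1.95382, g(25/6) ≈ 1.96944, g(77/18) ≈ 1.98483, g(79/18) ≈ 1.99998, g(4.5) ≈ 2.01490.
Sum = Δx · [g(65/18) + g(67/18) + g(23/6) + ...].
Sum ≈ 1.95299.

1.95299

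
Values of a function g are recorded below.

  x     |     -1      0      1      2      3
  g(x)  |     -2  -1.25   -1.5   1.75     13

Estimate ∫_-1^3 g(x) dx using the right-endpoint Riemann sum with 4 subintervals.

12

Δx = 1.
Sum = 1·[(-1.25) + (-1.5) + 1.75 + 13] = 12.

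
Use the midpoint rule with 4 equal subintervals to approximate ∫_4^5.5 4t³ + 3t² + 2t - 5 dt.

Δt = (5.5 − 4)/4 = 0.375.
Midpoints: 4.1875, 4.5625, 4.9375, 5.3125.
f(4.1875) = 358087/1024, f(4.5625) = 457189/1024, f(4.9375) = 572923/1024, f(5.3125) = 706585/1024.
Sum = Δt · [f(4.1875) + f(4.5625) + f(4.9375) + f(5.3125)].
Sum = 767.1328125.

767.1328125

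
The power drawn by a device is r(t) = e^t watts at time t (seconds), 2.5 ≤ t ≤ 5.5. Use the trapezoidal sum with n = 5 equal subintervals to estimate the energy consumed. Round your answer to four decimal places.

239.4432

Δt = (5.5 − 2.5)/5 = 0.6.
r(2.5) ≈ 12.1825, r(3.1) ≈ 22.1980, r(3.7) ≈ 40.4473, r(4.3) ≈ 73.6998, r(4.9) ≈ 134.2898, r(5.5) ≈ 244.6919.
T_5 = (Δt/2)·[r(t_0) + 2r(t_1) + ... + 2r(t_{4}) + r(t_5)].
Sum ≈ 239.4432.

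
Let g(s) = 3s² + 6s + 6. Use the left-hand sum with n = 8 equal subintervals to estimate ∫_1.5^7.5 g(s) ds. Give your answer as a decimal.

Δs = (7.5 − 1.5)/8 = 0.75.
Left endpoints: 1.5, 2.25, 3, 3.75, 4.5, 5.25, 6, 6.75.
g(1.5) = 21.75, g(2.25) = 34.6875, g(3) = 51, g(3.75) = 70.6875, g(4.5) = 93.75, g(5.25) = 120.1875, g(6) = 150, g(6.75) = 183.1875.
Sum = Δs · [g(1.5) + g(2.25) + g(3) + ...].
Sum = 543.9375.

543.9375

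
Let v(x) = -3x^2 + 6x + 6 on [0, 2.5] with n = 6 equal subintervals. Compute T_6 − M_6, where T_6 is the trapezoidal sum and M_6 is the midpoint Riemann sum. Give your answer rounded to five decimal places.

-0.32552

T_6 ≈ 17.9079861.
M_6 ≈ 18.2335069.
T_6 − M_6 ≈ -0.32552.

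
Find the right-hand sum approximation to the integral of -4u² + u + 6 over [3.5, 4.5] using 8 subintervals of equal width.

-56.28125

Δu = (4.5 − 3.5)/8 = 0.125.
Right endpoints: 3.625, 3.75, 3.875, 4, 4.125, 4.25, 4.375, 4.5.
f(3.625) = -42.9375, f(3.75) = -46.5, f(3.875) = -50.1875, f(4) = -54, f(4.125) = -57.9375, f(4.25) = -62, f(4.375) = -66.1875, f(4.5) = -70.5.
Sum = Δu · [f(3.625) + f(3.75) + f(3.875) + ...].
Sum = -56.28125.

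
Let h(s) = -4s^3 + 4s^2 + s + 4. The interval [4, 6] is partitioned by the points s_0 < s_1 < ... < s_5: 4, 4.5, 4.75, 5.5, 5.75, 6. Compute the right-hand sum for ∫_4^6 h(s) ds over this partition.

-953.28125

Subinterval widths: 0.5, 0.25, 0.75, 0.25, 0.25.
Right endpoints: 4.5, 4.75, 5.5, 5.75, 6.
h(4.5) = -275, h(4.75) = -329.6875, h(5.5) = -535, h(5.75) = -618.4375, h(6) = -710.
Sum = Σ Δs_i · h(s_i).
Sum = -953.28125.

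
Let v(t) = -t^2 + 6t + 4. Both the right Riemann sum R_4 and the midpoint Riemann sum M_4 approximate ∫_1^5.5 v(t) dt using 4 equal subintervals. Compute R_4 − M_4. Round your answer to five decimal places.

R_4 = 48.41015625.
M_4 ≈ 51.0996094.
R_4 − M_4 ≈ -2.68945.

-2.68945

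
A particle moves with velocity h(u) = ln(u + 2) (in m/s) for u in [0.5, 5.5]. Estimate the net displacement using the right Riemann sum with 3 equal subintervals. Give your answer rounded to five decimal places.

8.67601

Δu = (5.5 − 0.5)/3 = 5/3.
Right endpoints: 13/6, 23/6, 5.5.
h(13/6) ≈ 1.42712, h(23/6) ≈ 1.76359, h(5.5) ≈ 2.01490.
Sum = Δu · [h(13/6) + h(23/6) + h(5.5)].
Sum ≈ 8.67601.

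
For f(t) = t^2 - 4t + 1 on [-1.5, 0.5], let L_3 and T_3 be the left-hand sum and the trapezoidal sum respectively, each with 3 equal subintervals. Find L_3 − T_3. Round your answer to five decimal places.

L_3 ≈ 10.6481481.
T_3 ≈ 7.3148148.
L_3 − T_3 ≈ 3.33333.

3.33333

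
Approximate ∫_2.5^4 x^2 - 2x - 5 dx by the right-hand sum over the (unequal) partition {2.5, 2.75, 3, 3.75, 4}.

Subinterval widths: 0.25, 0.25, 0.75, 0.25.
Right endpoints: 2.75, 3, 3.75, 4.
f(2.75) = -2.9375, f(3) = -2, f(3.75) = 1.5625, f(4) = 3.
Sum = Σ Δx_i · f(x_i).
Sum = 0.6875.

0.6875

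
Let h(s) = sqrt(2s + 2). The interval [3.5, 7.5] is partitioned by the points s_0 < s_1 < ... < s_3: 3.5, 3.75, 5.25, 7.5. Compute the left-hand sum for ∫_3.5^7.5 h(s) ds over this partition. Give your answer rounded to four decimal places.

13.3283

Subinterval widths: 0.25, 1.5, 2.25.
Left endpoints: 3.5, 3.75, 5.25.
h(3.5) ≈ 3.0000, h(3.75) ≈ 3.0822, h(5.25) ≈ 3.5355.
Sum = Σ Δs_i · h(s_i).
Sum ≈ 13.3283.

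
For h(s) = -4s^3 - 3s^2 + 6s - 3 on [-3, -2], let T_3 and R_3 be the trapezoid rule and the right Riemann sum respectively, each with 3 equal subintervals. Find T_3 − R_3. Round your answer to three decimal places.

T_3 = 28.5.
R_3 ≈ 19.33333.
T_3 − R_3 ≈ 9.167.

9.167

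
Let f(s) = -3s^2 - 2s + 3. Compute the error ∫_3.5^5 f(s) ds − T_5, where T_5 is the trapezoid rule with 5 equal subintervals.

0.0675

Exact integral: ∫_3.5^5 f(s) ds = -90.375.
T_5 = -90.4425.
Error = -90.375 − (-90.4425) = 0.0675.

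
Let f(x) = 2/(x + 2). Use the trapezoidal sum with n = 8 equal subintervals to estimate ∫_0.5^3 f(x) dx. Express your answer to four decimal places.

Δx = (3 − 0.5)/8 = 0.3125.
f(0.5) = 0.8, f(0.8125) = 32/45, f(1.125) = 0.64, f(1.4375) = 32/55, f(1.75) = 8/15, f(2.0625) = 32/65, f(2.375) = 16/35, f(2.6875) = 32/75, f(3) = 0.4.
T_8 = (Δx/2)·[f(x_0) + 2f(x_1) + ... + 2f(x_{7}) + f(x_8)].
Sum ≈ 1.3882.

1.3882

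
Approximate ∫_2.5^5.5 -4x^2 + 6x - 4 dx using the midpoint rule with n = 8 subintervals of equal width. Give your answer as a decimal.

-140.859375

Δx = (5.5 − 2.5)/8 = 0.375.
Midpoints: 2.6875, 3.0625, 3.4375, 3.8125, 4.1875, 4.5625, 4.9375, 5.3125.
f(2.6875) = -16.765625, f(3.0625) = -23.140625, f(3.4375) = -30.640625, f(3.8125) = -39.265625, f(4.1875) = -49.015625, f(4.5625) = -59.890625, f(4.9375) = -71.890625, f(5.3125) = -85.015625.
Sum = Δx · [f(2.6875) + f(3.0625) + f(3.4375) + ...].
Sum = -140.859375.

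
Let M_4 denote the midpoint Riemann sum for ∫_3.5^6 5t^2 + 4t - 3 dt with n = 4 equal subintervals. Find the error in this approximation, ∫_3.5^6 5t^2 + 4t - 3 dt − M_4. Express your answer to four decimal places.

0.4069

Exact integral: ∫_3.5^6 f(t) dt ≈ 328.541667.
M_4 ≈ 328.134766.
Error ≈ 328.541667 − 328.134766 ≈ 0.4069.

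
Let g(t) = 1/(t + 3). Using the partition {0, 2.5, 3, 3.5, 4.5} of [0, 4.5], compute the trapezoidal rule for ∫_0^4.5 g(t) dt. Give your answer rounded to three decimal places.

0.955

Subinterval widths: 2.5, 0.5, 0.5, 1.
g(0) = 1/3, g(2.5) = 2/11, g(3) = 1/6, g(3.5) = 2/13, g(4.5) = 2/15.
On each subinterval the trapezoid contributes (Δt_i/2)·[g(t_{i-1}) + g(t_i)].
Sum ≈ 0.955.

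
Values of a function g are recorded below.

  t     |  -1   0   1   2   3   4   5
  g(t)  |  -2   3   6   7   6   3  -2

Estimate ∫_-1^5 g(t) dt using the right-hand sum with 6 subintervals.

Δt = 1.
Sum = 1·[3 + 6 + 7 + 6 + 3 + (-2)] = 23.

23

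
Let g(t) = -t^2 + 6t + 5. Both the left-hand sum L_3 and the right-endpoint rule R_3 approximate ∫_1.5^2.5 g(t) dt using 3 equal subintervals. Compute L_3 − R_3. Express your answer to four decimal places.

-0.6667

L_3 ≈ 12.564815.
R_3 ≈ 13.231481.
L_3 − R_3 ≈ -0.6667.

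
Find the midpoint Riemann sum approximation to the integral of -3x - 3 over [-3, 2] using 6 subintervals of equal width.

Δx = (2 − (-3))/6 = 5/6.
Midpoints: -31/12, -1.75, -11/12, -1/12, 0.75, 19/12.
f(-31/12) = 4.75, f(-1.75) = 2.25, f(-11/12) = -0.25, f(-1/12) = -2.75, f(0.75) = -5.25, f(19/12) = -7.75.
Sum = Δx · [f(-31/12) + f(-1.75) + f(-11/12) + ...].
Sum = -7.5.

-7.5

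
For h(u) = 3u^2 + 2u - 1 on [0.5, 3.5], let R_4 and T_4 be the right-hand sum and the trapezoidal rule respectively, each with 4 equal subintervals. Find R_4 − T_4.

R_4 = 68.34375.
T_4 = 52.59375.
R_4 − T_4 = 15.75.

15.75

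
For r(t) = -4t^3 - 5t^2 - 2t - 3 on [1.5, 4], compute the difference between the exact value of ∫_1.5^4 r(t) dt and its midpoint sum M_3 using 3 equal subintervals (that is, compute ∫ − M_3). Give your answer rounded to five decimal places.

-5.49769

Exact integral: ∫_1.5^4 r(t) dt ≈ -373.2291667.
M_3 ≈ -367.7314815.
Error ≈ -373.2291667 − (-367.7314815) ≈ -5.49769.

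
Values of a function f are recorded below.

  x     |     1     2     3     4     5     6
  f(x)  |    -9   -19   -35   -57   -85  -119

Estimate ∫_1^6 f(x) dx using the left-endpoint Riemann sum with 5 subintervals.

-205

Δx = 1.
Sum = 1·[(-9) + (-19) + (-35) + (-57) + (-85)] = -205.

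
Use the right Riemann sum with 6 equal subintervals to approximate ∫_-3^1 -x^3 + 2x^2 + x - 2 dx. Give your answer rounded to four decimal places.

Δx = (1 − (-3))/6 = 2/3.
Right endpoints: -7/3, -5/3, -1, -1/3, 1/3, 1.
f(-7/3) = 520/27, f(-5/3) = 176/27, f(-1) = 0, f(-1/3) = -56/27, f(1/3) = -40/27, f(1) = 0.
Sum = Δx · [f(-7/3) + f(-5/3) + f(-1) + ...].
Sum ≈ 14.8148.

14.8148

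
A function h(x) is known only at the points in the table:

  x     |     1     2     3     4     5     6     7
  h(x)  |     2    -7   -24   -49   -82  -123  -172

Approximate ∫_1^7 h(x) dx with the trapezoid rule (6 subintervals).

-370

Δx = 1.
T_6 = (1/2)·[2 + 2·(-7) + 2·(-24) + 2·(-49) + 2·(-82) + 2·(-123) + (-172)] = -370.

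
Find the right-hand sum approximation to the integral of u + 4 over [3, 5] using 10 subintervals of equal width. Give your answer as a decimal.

16.2

Δu = (5 − 3)/10 = 0.2.
Right endpoints: 3.2, 3.4, 3.6, 3.8, 4, 4.2, 4.4, 4.6, 4.8, 5.
f(3.2) = 7.2, f(3.4) = 7.4, f(3.6) = 7.6, f(3.8) = 7.8, f(4) = 8, f(4.2) = 8.2, f(4.4) = 8.4, f(4.6) = 8.6, f(4.8) = 8.8, f(5) = 9.
Sum = Δu · [f(3.2) + f(3.4) + f(3.6) + ...].
Sum = 16.2.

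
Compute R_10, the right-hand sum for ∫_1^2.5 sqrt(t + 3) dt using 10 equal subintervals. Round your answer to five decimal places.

3.29158

Δt = (2.5 − 1)/10 = 0.15.
Right endpoints: 1.15, 1.3, 1.45, 1.6, 1.75, 1.9, 2.05, 2.2, 2.35, 2.5.
f(1.15) ≈ 2.03715, f(1.3) ≈ 2.07364, f(1.45) ≈ 2.10950, f(1.6) ≈ 2.14476, f(1.75) ≈ 2.17945, f(1.9) ≈ 2.21359, f(2.05) ≈ 2.24722, f(2.2) ≈ 2.28035, f(2.35) ≈ 2.31301, f(2.5) ≈ 2.34521.
Sum = Δt · [f(1.15) + f(1.3) + f(1.45) + ...].
Sum ≈ 3.29158.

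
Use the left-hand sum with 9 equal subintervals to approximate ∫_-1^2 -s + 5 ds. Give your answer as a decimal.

Δs = (2 − (-1))/9 = 1/3.
Left endpoints: -1, -2/3, -1/3, 0, 1/3, 2/3, 1, 4/3, 5/3.
f(-1) = 6, f(-2/3) = 17/3, f(-1/3) = 16/3, f(0) = 5, f(1/3) = 14/3, f(2/3) = 13/3, f(1) = 4, f(4/3) = 11/3, f(5/3) = 10/3.
Sum = Δs · [f(-1) + f(-2/3) + f(-1/3) + ...].
Sum = 14.

14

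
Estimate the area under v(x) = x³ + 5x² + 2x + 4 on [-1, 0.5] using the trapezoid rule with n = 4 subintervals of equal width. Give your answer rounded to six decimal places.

Δx = (0.5 − (-1))/4 = 0.375.
v(-1) = 6, v(-0.625) = 2283/512, v(-0.25) = 3.796875, v(0.125) = 2217/512, v(0.5) = 6.375.
T_4 = (Δx/2)·[v(x_0) + 2v(x_1) + 2v(x_2) + 2v(x_3) + v(x_4)].
Sum ≈ 7.040039.

7.040039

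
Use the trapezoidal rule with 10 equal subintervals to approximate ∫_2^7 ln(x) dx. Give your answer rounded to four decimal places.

Δx = (7 − 2)/10 = 0.5.
f(2) ≈ 0.6931, f(2.5) ≈ 0.9163, f(3) ≈ 1.0986, f(3.5) ≈ 1.2528, f(4) ≈ 1.3863, f(4.5) ≈ 1.5041, f(5) ≈ 1.6094, f(5.5) ≈ 1.7047, f(6) ≈ 1.7918, f(6.5) ≈ 1.8718, f(7) ≈ 1.9459.
T_10 = (Δx/2)·[f(x_0) + 2f(x_1) + ... + 2f(x_{9}) + f(x_10)].
Sum ≈ 7.2277.

7.2277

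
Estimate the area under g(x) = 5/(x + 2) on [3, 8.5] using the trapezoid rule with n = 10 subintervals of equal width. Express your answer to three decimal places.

3.714

Δx = (8.5 − 3)/10 = 0.55.
g(3) = 1, g(3.55) = 100/111, g(4.1) = 50/61, g(4.65) = 100/133, g(5.2) = 25/36, g(5.75) = 20/31, g(6.3) = 50/83, g(6.85) = 100/177, g(7.4) = 25/47, g(7.95) = 100/199, g(8.5) = 10/21.
T_10 = (Δx/2)·[g(x_0) + 2g(x_1) + ... + 2g(x_{9}) + g(x_10)].
Sum ≈ 3.714.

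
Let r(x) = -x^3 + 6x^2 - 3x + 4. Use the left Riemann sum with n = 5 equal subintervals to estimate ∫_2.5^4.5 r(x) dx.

Δx = (4.5 − 2.5)/5 = 0.4.
Left endpoints: 2.5, 2.9, 3.3, 3.7, 4.1.
r(2.5) = 18.375, r(2.9) = 21.371, r(3.3) = 23.503, r(3.7) = 24.387, r(4.1) = 23.639.
Sum = Δx · [r(2.5) + r(2.9) + r(3.3) + r(3.7) + r(4.1)].
Sum = 44.51.

44.51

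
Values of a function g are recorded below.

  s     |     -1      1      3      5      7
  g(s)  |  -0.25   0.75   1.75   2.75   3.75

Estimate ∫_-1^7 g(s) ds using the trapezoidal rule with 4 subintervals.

14

Δs = 2.
T_4 = (2/2)·[(-0.25) + 2·0.75 + 2·1.75 + 2·2.75 + 3.75] = 14.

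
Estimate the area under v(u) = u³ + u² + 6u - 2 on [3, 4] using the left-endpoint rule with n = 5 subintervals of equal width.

70.16

Δu = (4 − 3)/5 = 0.2.
Left endpoints: 3, 3.2, 3.4, 3.6, 3.8.
v(3) = 52, v(3.2) = 60.208, v(3.4) = 69.264, v(3.6) = 79.216, v(3.8) = 90.112.
Sum = Δu · [v(3) + v(3.2) + v(3.4) + v(3.6) + v(3.8)].
Sum = 70.16.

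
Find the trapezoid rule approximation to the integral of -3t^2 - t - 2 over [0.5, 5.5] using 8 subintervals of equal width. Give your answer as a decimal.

Δt = (5.5 − 0.5)/8 = 0.625.
f(0.5) = -3.25, f(1.125) = -6.921875, f(1.75) = -12.9375, f(2.375) = -21.296875, f(3) = -32, f(3.625) = -45.046875, f(4.25) = -60.4375, f(4.875) = -78.171875, f(5.5) = -98.25.
T_8 = (Δt/2)·[f(t_0) + 2f(t_1) + ... + 2f(t_{7}) + f(t_8)].
Sum = -192.2265625.

-192.2265625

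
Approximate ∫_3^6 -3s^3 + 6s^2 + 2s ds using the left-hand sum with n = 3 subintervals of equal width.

-324

Δs = (6 − 3)/3 = 1.
Left endpoints: 3, 4, 5.
f(3) = -21, f(4) = -88, f(5) = -215.
Sum = Δs · [f(3) + f(4) + f(5)].
Sum = -324.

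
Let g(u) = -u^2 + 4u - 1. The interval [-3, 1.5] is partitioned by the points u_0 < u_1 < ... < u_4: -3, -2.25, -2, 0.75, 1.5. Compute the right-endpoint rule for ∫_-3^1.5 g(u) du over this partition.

Subinterval widths: 0.75, 0.25, 2.75, 0.75.
Right endpoints: -2.25, -2, 0.75, 1.5.
g(-2.25) = -15.0625, g(-2) = -13, g(0.75) = 1.4375, g(1.5) = 2.75.
Sum = Σ Δu_i · g(u_i).
Sum = -8.53125.

-8.53125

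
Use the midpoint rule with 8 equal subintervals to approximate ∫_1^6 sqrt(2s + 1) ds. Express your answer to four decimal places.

Δs = (6 − 1)/8 = 0.625.
Midpoints: 1.3125, 1.9375, 2.5625, 3.1875, 3.8125, 4.4375, 5.0625, 5.6875.
f(1.3125) ≈ 1.9039, f(1.9375) ≈ 2.2079, f(2.5625) ≈ 2.4749, f(3.1875) ≈ 2.7157, f(3.8125) ≈ 2.9368, f(4.4375) ≈ 3.1425, f(5.0625) ≈ 3.3354, f(5.6875) ≈ 3.5178.
Sum = Δs · [f(1.3125) + f(1.9375) + f(2.5625) + ...].
Sum ≈ 13.8969.

13.8969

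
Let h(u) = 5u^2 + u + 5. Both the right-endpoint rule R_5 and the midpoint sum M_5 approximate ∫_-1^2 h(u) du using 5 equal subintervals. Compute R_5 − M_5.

R_5 = 37.8.
M_5 = 31.05.
R_5 − M_5 = 6.75.

6.75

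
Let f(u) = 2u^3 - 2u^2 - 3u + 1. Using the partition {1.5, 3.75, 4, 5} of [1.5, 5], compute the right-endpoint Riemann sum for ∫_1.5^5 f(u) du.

358.2109375

Subinterval widths: 2.25, 0.25, 1.
Right endpoints: 3.75, 4, 5.
f(3.75) = 67.09375, f(4) = 85, f(5) = 186.
Sum = Σ Δu_i · f(u_i).
Sum = 358.2109375.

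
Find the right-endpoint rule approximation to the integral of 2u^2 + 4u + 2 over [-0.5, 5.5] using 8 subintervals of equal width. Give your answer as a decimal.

215.625

Δu = (5.5 − (-0.5))/8 = 0.75.
Right endpoints: 0.25, 1, 1.75, 2.5, 3.25, 4, 4.75, 5.5.
f(0.25) = 3.125, f(1) = 8, f(1.75) = 15.125, f(2.5) = 24.5, f(3.25) = 36.125, f(4) = 50, f(4.75) = 66.125, f(5.5) = 84.5.
Sum = Δu · [f(0.25) + f(1) + f(1.75) + ...].
Sum = 215.625.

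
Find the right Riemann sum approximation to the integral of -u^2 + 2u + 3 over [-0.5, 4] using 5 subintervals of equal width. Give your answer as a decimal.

4.23

Δu = (4 − (-0.5))/5 = 0.9.
Right endpoints: 0.4, 1.3, 2.2, 3.1, 4.
f(0.4) = 3.64, f(1.3) = 3.91, f(2.2) = 2.56, f(3.1) = -0.41, f(4) = -5.
Sum = Δu · [f(0.4) + f(1.3) + f(2.2) + f(3.1) + f(4)].
Sum = 4.23.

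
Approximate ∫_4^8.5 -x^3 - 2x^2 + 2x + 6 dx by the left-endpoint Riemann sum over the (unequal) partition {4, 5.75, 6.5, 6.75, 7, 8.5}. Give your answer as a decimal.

Subinterval widths: 1.75, 0.75, 0.25, 0.25, 1.5.
Left endpoints: 4, 5.75, 6.5, 6.75, 7.
f(4) = -82, f(5.75) = -238.734375, f(6.5) = -340.125, f(6.75) = -379.171875, f(7) = -421.
Sum = Σ Δx_i · f(x_i).
Sum = -1133.875.

-1133.875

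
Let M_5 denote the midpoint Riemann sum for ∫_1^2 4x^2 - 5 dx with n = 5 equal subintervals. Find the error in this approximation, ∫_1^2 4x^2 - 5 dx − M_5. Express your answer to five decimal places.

0.01333

Exact integral: ∫_1^2 f(x) dx ≈ 4.3333333.
M_5 = 4.32.
Error ≈ 4.3333333 − 4.32 ≈ 0.01333.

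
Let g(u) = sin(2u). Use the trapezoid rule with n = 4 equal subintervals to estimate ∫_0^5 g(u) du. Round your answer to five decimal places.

Δu = (5 − 0)/4 = 1.25.
g(0) ≈ 0.00000, g(1.25) ≈ 0.59847, g(2.5) ≈ -0.95892, g(3.75) ≈ 0.93800, g(5) ≈ -0.54402.
T_4 = (Δu/2)·[g(u_0) + 2g(u_1) + 2g(u_2) + 2g(u_3) + g(u_4)].
Sum ≈ 0.38192.

0.38192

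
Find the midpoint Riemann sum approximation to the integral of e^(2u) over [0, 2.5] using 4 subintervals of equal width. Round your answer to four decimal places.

69.1180

Δu = (2.5 − 0)/4 = 0.625.
Midpoints: 0.3125, 0.9375, 1.5625, 2.1875.
f(0.3125) ≈ 1.8682, f(0.9375) ≈ 6.5208, f(1.5625) ≈ 22.7599, f(2.1875) ≈ 79.4398.
Sum = Δu · [f(0.3125) + f(0.9375) + f(1.5625) + f(2.1875)].
Sum ≈ 69.1180.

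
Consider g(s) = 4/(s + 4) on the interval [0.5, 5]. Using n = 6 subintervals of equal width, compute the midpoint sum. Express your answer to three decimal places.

Δs = (5 − 0.5)/6 = 0.75.
Midpoints: 0.875, 1.625, 2.375, 3.125, 3.875, 4.625.
g(0.875) = 32/39, g(1.625) = 32/45, g(2.375) = 32/51, g(3.125) = 32/57, g(3.875) = 32/63, g(4.625) = 32/69.
Sum = Δs · [g(0.875) + g(1.625) + g(2.375) + ...].
Sum ≈ 2.769.

2.769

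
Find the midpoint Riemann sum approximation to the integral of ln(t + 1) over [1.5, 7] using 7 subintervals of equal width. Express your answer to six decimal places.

Δt = (7 − 1.5)/7 = 11/14.
Midpoints: 53/28, 75/28, 97/28, 4.25, 141/28, 163/28, 185/28.
f(53/28) ≈ 1.062245, f(75/28) ≈ 1.302524, f(97/28) ≈ 1.496109, f(4.25) ≈ 1.658228, f(141/28) ≈ 1.797694, f(163/28) ≈ 1.920069, f(185/28) ≈ 2.029088.
Sum = Δt · [f(53/28) + f(75/28) + f(97/28) + ...].
Sum ≈ 8.851824.

8.851824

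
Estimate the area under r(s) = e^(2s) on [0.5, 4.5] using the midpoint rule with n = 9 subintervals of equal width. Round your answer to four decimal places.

Δs = (4.5 − 0.5)/9 = 4/9.
Midpoints: 13/18, 7/6, 29/18, 37/18, 2.5, 53/18, 61/18, 23/6, 77/18.
r(13/18) ≈ 4.2395, r(7/6) ≈ 10.3123, r(29/18) ≈ 25.0838, r(37/18) ≈ 61.0145, r(2.5) ≈ 148.4132, r(53/18) ≈ 361.0039, r(61/18) ≈ 878.1152, r(23/6) ≈ 2135.9497, r(77/18) ≈ 5195.5385.
Sum = Δs · [r(13/18) + r(7/6) + r(29/18) + ...].
Sum ≈ 3919.8536.

3919.8536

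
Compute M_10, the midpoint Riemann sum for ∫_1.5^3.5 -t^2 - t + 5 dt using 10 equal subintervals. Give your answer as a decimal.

-8.16

Δt = (3.5 − 1.5)/10 = 0.2.
Midpoints: 1.6, 1.8, 2, 2.2, 2.4, 2.6, 2.8, 3, 3.2, 3.4.
f(1.6) = 0.84, f(1.8) = -0.04, f(2) = -1, f(2.2) = -2.04, f(2.4) = -3.16, f(2.6) = -4.36, f(2.8) = -5.64, f(3) = -7, f(3.2) = -8.44, f(3.4) = -9.96.
Sum = Δt · [f(1.6) + f(1.8) + f(2) + ...].
Sum = -8.16.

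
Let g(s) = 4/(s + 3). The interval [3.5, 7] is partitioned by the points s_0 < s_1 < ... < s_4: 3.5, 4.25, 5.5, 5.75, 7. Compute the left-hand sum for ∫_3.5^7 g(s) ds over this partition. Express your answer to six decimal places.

1.840269

Subinterval widths: 0.75, 1.25, 0.25, 1.25.
Left endpoints: 3.5, 4.25, 5.5, 5.75.
g(3.5) = 8/13, g(4.25) = 16/29, g(5.5) = 8/17, g(5.75) = 16/35.
Sum = Σ Δs_i · g(s_i).
Sum ≈ 1.840269.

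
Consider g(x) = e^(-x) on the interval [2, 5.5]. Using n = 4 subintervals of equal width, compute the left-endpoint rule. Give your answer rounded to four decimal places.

0.1969

Δx = (5.5 − 2)/4 = 0.875.
Left endpoints: 2, 2.875, 3.75, 4.625.
g(2) ≈ 0.1353, g(2.875) ≈ 0.0564, g(3.75) ≈ 0.0235, g(4.625) ≈ 0.0098.
Sum = Δx · [g(2) + g(2.875) + g(3.75) + g(4.625)].
Sum ≈ 0.1969.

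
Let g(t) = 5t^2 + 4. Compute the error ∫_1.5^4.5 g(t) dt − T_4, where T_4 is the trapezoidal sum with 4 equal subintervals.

Exact integral: ∫_1.5^4.5 g(t) dt = 158.25.
T_4 = 159.65625.
Error = 158.25 − 159.65625 = -1.40625.

-1.40625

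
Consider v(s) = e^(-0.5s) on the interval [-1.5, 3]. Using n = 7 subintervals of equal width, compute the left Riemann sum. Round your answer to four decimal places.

4.4290

Δs = (3 − (-1.5))/7 = 9/14.
Left endpoints: -1.5, -6/7, -3/14, 3/7, 15/14, 12/7, 33/14.
v(-1.5) ≈ 2.1170, v(-6/7) ≈ 1.5351, v(-3/14) ≈ 1.1131, v(3/7) ≈ 0.8071, v(15/14) ≈ 0.5853, v(12/7) ≈ 0.4244, v(33/14) ≈ 0.3077.
Sum = Δs · [v(-1.5) + v(-6/7) + v(-3/14) + ...].
Sum ≈ 4.4290.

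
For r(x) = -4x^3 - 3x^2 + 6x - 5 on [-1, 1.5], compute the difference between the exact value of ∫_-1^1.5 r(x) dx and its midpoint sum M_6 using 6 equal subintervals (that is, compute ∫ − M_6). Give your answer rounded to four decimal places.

Exact integral: ∫_-1^1.5 r(x) dx = -17.1875.
M_6 ≈ -16.970486.
Error ≈ -17.1875 − (-16.970486) ≈ -0.2170.

-0.2170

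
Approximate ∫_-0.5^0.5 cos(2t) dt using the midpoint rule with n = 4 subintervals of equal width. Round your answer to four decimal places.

Δt = (0.5 − (-0.5))/4 = 0.25.
Midpoints: -0.375, -0.125, 0.125, 0.375.
f(-0.375) ≈ 0.7317, f(-0.125) ≈ 0.9689, f(0.125) ≈ 0.9689, f(0.375) ≈ 0.7317.
Sum = Δt · [f(-0.375) + f(-0.125) + f(0.125) + f(0.375)].
Sum ≈ 0.8503.

0.8503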